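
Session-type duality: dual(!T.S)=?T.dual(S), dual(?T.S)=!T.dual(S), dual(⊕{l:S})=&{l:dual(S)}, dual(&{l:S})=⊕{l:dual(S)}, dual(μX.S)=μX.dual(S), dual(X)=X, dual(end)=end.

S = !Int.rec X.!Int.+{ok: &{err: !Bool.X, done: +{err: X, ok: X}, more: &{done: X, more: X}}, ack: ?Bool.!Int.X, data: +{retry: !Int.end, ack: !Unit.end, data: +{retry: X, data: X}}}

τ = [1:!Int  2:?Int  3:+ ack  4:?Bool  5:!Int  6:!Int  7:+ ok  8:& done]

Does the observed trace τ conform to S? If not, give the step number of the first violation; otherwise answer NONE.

@1 !Int  ✓  now at rec X.…
@2 got ?Int, protocol expects !Int  ✗

2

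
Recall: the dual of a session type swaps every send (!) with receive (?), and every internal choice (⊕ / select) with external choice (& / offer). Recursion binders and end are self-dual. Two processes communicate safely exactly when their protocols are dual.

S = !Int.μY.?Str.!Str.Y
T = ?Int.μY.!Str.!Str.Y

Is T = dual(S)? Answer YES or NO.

!Int | ?Int  ok
  μY | μY  ok (rec unchanged)
    ?Str | !Str  ok
      !Str | !Str  ✗ same direction on both sides — not dual

NO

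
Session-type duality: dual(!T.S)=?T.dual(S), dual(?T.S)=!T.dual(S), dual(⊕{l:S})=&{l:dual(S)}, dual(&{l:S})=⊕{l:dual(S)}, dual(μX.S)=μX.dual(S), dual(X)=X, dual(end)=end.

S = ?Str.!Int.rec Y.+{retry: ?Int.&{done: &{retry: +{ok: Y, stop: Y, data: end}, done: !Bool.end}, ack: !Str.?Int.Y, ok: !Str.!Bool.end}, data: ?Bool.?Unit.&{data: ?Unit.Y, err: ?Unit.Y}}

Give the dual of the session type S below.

!Str.?Int.rec Y.&{retry: !Int.+{done: +{retry: &{ok: Y, stop: Y, data: end}, done: ?Bool.end}, ack: ?Str.!Int.Y, ok: ?Str.?Bool.end}, data: !Bool.!Unit.+{data: !Unit.Y, err: !Unit.Y}}

?Str → !Str
  !Int → ?Int
    rec Y → rec Y  (rec unchanged)
      +{retry,data} → &{retry,data}  (select→offer)
        case retry:
          ?Int → !Int
            &{done,ack,ok} → +{done,ack,ok}  (external→internal)
              case done:
                &{retry,done} → +{retry,done}  (external→internal)
                  case retry:
                    +{ok,stop,data} → &{ok,stop,data}  (select→offer)
                      case ok:
                        dual(Y) = Y
                      case stop:
                        dual(Y) = Y
                      case data:
                        dual(end) = end
                  case done:
                    !Bool → ?Bool
                      dual(end) = end
              case ack:
                !Str → ?Str
                  ?Int → !Int
                    dual(Y) = Y
              case ok:
                !Str → ?Str
                  !Bool → ?Bool
                    dual(end) = end
        case data:
          ?Bool → !Bool
            ?Unit → !Unit
              &{data,err} → +{data,err}  (external→internal)
                case data:
                  ?Unit → !Unit
                    dual(Y) = Y
                case err:
                  ?Unit → !Unit
                    dual(Y) = Y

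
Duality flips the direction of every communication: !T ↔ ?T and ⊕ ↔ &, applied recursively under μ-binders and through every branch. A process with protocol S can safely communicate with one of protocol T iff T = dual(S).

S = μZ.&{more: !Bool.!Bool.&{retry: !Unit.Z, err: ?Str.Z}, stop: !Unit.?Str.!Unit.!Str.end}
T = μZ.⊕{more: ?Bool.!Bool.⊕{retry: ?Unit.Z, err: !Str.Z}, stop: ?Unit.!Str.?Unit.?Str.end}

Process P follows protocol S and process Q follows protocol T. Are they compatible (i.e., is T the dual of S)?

μZ ‖ μZ  ok (μ self-dual)
  &{more,stop} ‖ ⊕{more,stop}  ok same labels
    • more:
      !Bool ‖ ?Bool  ok
        !Bool ‖ !Bool  ✗ same direction on both sides — not dual

NO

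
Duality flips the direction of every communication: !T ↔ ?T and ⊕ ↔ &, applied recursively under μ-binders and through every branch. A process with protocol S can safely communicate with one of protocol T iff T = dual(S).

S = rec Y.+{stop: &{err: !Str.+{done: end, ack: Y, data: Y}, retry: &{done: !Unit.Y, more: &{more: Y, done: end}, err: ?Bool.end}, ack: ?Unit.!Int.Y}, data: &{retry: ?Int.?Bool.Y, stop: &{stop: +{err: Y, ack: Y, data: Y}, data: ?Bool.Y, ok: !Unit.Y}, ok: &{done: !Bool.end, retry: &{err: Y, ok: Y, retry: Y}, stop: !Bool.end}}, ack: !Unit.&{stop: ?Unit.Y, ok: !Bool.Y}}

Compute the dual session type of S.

rec Y.&{stop: +{err: ?Str.&{done: end, ack: Y, data: Y}, retry: +{done: ?Unit.Y, more: +{more: Y, done: end}, err: !Bool.end}, ack: !Unit.?Int.Y}, data: +{retry: !Int.!Bool.Y, stop: +{stop: &{err: Y, ack: Y, data: Y}, data: !Bool.Y, ok: ?Unit.Y}, ok: +{done: ?Bool.end, retry: +{err: Y, ok: Y, retry: Y}, stop: ?Bool.end}}, ack: ?Unit.+{stop: !Unit.Y, ok: ?Bool.Y}}

rec Y = rec Y  (binder kept)
  +{stop,data,ack} = &{stop,data,ack}  (internal→external)
    [stop]
      &{err,retry,ack} = +{err,retry,ack}  (external→internal)
        [err]
          !Str = ?Str
            +{done,ack,data} = &{done,ack,data}  (internal→external)
              [done]
                dual(end) = end
              [ack]
                dual(Y) = Y
              [data]
                dual(Y) = Y
        [retry]
          &{done,more,err} = +{done,more,err}  (external→internal)
            [done]
              !Unit = ?Unit
                dual(Y) = Y
            [more]
              &{more,done} = +{more,done}  (external→internal)
                [more]
                  dual(Y) = Y
                [done]
                  dual(end) = end
            [err]
              ?Bool = !Bool
                dual(end) = end
        [ack]
          ?Unit = !Unit
            !Int = ?Int
              dual(Y) = Y
    [data]
      &{retry,stop,ok} = +{retry,stop,ok}  (external→internal)
        [retry]
          ?Int = !Int
            ?Bool = !Bool
              dual(Y) = Y
        [stop]
          &{stop,data,ok} = +{stop,data,ok}  (external→internal)
            [stop]
              +{err,ack,data} = &{err,ack,data}  (internal→external)
                [err]
                  dual(Y) = Y
                [ack]
                  dual(Y) = Y
                [data]
                  dual(Y) = Y
            [data]
              ?Bool = !Bool
                dual(Y) = Y
            [ok]
              !Unit = ?Unit
                dual(Y) = Y
        [ok]
          &{done,retry,stop} = +{done,retry,stop}  (external→internal)
            [done]
              !Bool = ?Bool
                dual(end) = end
            [retry]
              &{err,ok,retry} = +{err,ok,retry}  (external→internal)
                [err]
                  dual(Y) = Y
                [ok]
                  dual(Y) = Y
                [retry]
                  dual(Y) = Y
            [stop]
              !Bool = ?Bool
                dual(end) = end
    [ack]
      !Unit = ?Unit
        &{stop,ok} = +{stop,ok}  (external→internal)
          [stop]
            ?Unit = !Unit
              dual(Y) = Y
          [ok]
            !Bool = ?Bool
              dual(Y) = Y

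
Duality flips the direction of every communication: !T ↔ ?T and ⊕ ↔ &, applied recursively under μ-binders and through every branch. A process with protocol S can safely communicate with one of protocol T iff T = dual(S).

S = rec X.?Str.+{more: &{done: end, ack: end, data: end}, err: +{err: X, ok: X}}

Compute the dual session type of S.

rec X.!Str.&{more: +{done: end, ack: end, data: end}, err: &{err: X, ok: X}}

rec X ↦ rec X  (binder kept)
  ?Str ↦ !Str
    +{more,err} ↦ &{more,err}  (select→offer)
      [more]
        &{done,ack,data} ↦ +{done,ack,data}  (external→internal)
          [done]
            end self-dual
          [ack]
            end self-dual
          [data]
            end self-dual
      [err]
        +{err,ok} ↦ &{err,ok}  (select→offer)
          [err]
            X self-dual
          [ok]
            X self-dual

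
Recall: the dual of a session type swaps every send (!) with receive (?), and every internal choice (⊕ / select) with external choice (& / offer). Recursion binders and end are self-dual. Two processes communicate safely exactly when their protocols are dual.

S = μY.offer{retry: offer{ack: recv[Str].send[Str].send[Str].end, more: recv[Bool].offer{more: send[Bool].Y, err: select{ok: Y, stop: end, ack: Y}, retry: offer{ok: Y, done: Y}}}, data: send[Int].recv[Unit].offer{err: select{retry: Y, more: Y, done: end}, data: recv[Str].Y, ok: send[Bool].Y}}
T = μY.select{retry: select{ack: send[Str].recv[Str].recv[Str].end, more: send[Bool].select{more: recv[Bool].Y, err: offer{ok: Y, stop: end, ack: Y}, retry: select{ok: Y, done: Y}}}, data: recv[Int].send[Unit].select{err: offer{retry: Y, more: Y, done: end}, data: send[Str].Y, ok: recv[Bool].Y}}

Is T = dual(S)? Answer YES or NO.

μY vs μY  ✓ (rec unchanged)
  offer{retry,data} vs select{retry,data}  ✓ same labels
    • retry:
      offer{ack,more} vs select{ack,more}  ✓ same labels
        • ack:
          recv[Str] vs send[Str]  ✓
            send[Str] vs recv[Str]  ✓
              send[Str] vs recv[Str]  ✓
                end vs end  ✓
        • more:
          recv[Bool] vs send[Bool]  ✓
            offer{more,err,retry} vs select{more,err,retry}  ✓ same labels
              • more:
                send[Bool] vs recv[Bool]  ✓
                  Y vs Y  ✓
              • err:
                select{ok,stop,ack} vs offer{ok,stop,ack}  ✓ same labels
                  • ok:
                    Y vs Y  ✓
                  • stop:
                    end vs end  ✓
                  • ack:
                    Y vs Y  ✓
              • retry:
                offer{ok,done} vs select{ok,done}  ✓ same labels
                  • ok:
                    Y vs Y  ✓
                  • done:
                    Y vs Y  ✓
    • data:
      send[Int] vs recv[Int]  ✓
        recv[Unit] vs send[Unit]  ✓
          offer{err,data,ok} vs select{err,data,ok}  ✓ same labels
            • err:
              select{retry,more,done} vs offer{retry,more,done}  ✓ same labels
                • retry:
                  Y vs Y  ✓
                • more:
                  Y vs Y  ✓
                • done:
                  end vs end  ✓
            • data:
              recv[Str] vs send[Str]  ✓
                Y vs Y  ✓
            • ok:
              send[Bool] vs recv[Bool]  ✓
                Y vs Y  ✓

YES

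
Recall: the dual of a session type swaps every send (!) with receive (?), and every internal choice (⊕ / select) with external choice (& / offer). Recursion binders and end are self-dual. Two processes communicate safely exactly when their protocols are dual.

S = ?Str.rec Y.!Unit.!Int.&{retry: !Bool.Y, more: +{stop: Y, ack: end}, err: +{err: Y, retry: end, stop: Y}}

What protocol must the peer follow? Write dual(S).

?Str = !Str
  rec Y = rec Y  (μ self-dual)
    !Unit = ?Unit
      !Int = ?Int
        &{retry,more,err} = +{retry,more,err}  (external→internal)
          [retry]
            !Bool = ?Bool
              dual(Y) = Y
          [more]
            +{stop,ack} = &{stop,ack}  (internal→external)
              [stop]
                dual(Y) = Y
              [ack]
                dual(end) = end
          [err]
            +{err,retry,stop} = &{err,retry,stop}  (internal→external)
              [err]
                dual(Y) = Y
              [retry]
                dual(end) = end
              [stop]
                dual(Y) = Y

!Str.rec Y.?Unit.?Int.+{retry: ?Bool.Y, more: &{stop: Y, ack: end}, err: &{err: Y, retry: end, stop: Y}}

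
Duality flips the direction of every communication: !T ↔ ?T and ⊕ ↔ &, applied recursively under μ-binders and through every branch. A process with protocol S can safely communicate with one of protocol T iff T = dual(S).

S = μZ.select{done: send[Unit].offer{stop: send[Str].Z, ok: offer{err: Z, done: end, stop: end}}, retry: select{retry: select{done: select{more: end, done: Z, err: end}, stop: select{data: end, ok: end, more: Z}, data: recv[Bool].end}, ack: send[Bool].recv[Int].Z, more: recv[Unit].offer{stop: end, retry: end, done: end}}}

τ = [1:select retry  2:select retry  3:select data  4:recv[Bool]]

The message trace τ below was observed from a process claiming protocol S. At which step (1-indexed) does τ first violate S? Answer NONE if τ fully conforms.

step 1: select retry  ✓  state: select{retry: select{done: select{more: end, done: μZ.…, err: end}, stop: select{data: end, ok: end, more: μZ.…}, data: recv[Bool].end}, ack: send[Bool].recv[Int].μZ.…, more: recv[Unit].offer{stop: end, retry: end, done: end}}
step 2: select retry  ✓  state: select{done: select{more: end, done: μZ.…, err: end}, stop: select{data: end, ok: end, more: μZ.…}, data: recv[Bool].end}
step 3: select data  ✓  state: recv[Bool].end
step 4: recv[Bool]  ✓  state: end
trace exhausted — no violation

NONE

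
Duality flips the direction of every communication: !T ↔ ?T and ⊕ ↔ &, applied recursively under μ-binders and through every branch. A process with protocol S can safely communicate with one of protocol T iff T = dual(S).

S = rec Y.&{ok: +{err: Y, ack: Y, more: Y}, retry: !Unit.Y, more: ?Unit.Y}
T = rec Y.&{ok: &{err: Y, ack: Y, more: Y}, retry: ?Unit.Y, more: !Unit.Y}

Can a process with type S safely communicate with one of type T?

rec Y ‖ rec Y  match (binder kept)
  &{ok,retry,more} ‖ &{ok,retry,more}  ✗ choice polarity not flipped — not dual

NO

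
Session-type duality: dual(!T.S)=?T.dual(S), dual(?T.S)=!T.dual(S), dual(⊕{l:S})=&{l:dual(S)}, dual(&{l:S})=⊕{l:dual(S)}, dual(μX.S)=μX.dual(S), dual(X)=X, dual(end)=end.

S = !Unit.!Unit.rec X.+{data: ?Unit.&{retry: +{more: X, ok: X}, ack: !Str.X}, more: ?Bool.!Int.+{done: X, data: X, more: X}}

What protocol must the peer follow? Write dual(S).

!Unit → ?Unit
  !Unit → ?Unit
    rec X → rec X  (binder kept)
      +{data,more} → &{data,more}  (⊕→&)
        case data:
          ?Unit → !Unit
            &{retry,ack} → +{retry,ack}  (&→⊕)
              case retry:
                +{more,ok} → &{more,ok}  (⊕→&)
                  case more:
                    X ↦ X
                  case ok:
                    X ↦ X
              case ack:
                !Str → ?Str
                  X ↦ X
        case more:
          ?Bool → !Bool
            !Int → ?Int
              +{done,data,more} → &{done,data,more}  (⊕→&)
                case done:
                  X ↦ X
                case data:
                  X ↦ X
                case more:
                  X ↦ X

?Unit.?Unit.rec X.&{data: !Unit.+{retry: &{more: X, ok: X}, ack: ?Str.X}, more: !Bool.?Int.&{done: X, data: X, more: X}}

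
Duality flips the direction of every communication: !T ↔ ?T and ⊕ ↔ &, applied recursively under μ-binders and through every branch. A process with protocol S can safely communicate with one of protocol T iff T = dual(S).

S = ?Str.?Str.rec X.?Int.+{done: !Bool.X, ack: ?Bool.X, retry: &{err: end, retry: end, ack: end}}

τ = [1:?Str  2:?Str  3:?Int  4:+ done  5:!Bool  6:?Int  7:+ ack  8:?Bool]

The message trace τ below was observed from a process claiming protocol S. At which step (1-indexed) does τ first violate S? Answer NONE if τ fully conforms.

NONE

step 1: ?Str  ok  residual = ?Str.rec X.…
step 2: ?Str  ok  residual = rec X.…
step 3: ?Int  ok  residual = +{done: !Bool.rec X.…, ack: ?Bool.rec X.…, retry: &{err: end, retry: end, ack: end}}
step 4: + done  ok  residual = !Bool.rec X.…
step 5: !Bool  ok  residual = rec X.…
step 6: ?Int  ok  residual = +{done: !Bool.rec X.…, ack: ?Bool.rec X.…, retry: &{err: end, retry: end, ack: end}}
step 7: + ack  ok  residual = ?Bool.rec X.…
step 8: ?Bool  ok  residual = rec X.…
τ conforms to S (length 8)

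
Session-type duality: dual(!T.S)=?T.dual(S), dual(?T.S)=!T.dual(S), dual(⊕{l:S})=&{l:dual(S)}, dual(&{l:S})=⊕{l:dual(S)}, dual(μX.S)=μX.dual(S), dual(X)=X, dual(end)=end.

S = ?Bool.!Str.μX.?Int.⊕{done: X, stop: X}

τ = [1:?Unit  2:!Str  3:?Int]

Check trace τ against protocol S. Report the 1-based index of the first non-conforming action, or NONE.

step 1: got ?Unit, protocol expects ?Bool  ✗

1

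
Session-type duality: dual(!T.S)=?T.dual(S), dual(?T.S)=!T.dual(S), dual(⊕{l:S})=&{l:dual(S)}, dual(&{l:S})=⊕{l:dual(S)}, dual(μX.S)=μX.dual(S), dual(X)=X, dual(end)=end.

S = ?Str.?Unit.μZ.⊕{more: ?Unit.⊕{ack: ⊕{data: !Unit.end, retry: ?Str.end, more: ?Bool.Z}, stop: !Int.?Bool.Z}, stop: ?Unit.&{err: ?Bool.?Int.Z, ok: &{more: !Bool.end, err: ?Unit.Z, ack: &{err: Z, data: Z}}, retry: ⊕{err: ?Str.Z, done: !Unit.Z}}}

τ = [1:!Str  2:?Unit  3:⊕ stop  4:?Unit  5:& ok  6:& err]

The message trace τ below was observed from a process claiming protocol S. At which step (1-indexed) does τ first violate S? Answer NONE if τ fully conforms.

step 1: got !Str, protocol expects ?Str  ✗

1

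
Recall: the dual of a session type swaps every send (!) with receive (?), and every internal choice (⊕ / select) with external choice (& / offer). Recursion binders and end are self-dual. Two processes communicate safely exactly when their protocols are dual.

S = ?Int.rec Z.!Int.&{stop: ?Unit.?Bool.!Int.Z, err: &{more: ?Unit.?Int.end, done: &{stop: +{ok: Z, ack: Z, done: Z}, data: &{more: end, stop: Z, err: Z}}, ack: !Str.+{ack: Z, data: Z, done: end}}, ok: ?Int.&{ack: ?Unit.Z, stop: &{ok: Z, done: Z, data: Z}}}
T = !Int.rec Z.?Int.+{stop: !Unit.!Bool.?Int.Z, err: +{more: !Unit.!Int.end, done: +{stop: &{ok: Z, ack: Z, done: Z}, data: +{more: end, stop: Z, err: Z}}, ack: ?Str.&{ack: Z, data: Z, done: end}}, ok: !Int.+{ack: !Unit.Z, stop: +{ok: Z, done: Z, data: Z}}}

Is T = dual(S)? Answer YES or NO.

?Int ‖ !Int  ✓
  rec Z ‖ rec Z  ✓ (μ self-dual)
    !Int ‖ ?Int  ✓
      &{stop,err,ok} ‖ +{stop,err,ok}  ✓ same labels
        [stop]
          ?Unit ‖ !Unit  ✓
            ?Bool ‖ !Bool  ✓
              !Int ‖ ?Int  ✓
                Z ‖ Z  ✓
        [err]
          &{more,done,ack} ‖ +{more,done,ack}  ✓ same labels
            [more]
              ?Unit ‖ !Unit  ✓
                ?Int ‖ !Int  ✓
                  end ‖ end  ✓
            [done]
              &{stop,data} ‖ +{stop,data}  ✓ same labels
                [stop]
                  +{ok,ack,done} ‖ &{ok,ack,done}  ✓ same labels
                    [ok]
                      Z ‖ Z  ✓
                    [ack]
                      Z ‖ Z  ✓
                    [done]
                      Z ‖ Z  ✓
                [data]
                  &{more,stop,err} ‖ +{more,stop,err}  ✓ same labels
                    [more]
                      end ‖ end  ✓
                    [stop]
                      Z ‖ Z  ✓
                    [err]
                      Z ‖ Z  ✓
            [ack]
              !Str ‖ ?Str  ✓
                +{ack,data,done} ‖ &{ack,data,done}  ✓ same labels
                  [ack]
                    Z ‖ Z  ✓
                  [data]
                    Z ‖ Z  ✓
                  [done]
                    end ‖ end  ✓
        [ok]
          ?Int ‖ !Int  ✓
            &{ack,stop} ‖ +{ack,stop}  ✓ same labels
              [ack]
                ?Unit ‖ !Unit  ✓
                  Z ‖ Z  ✓
              [stop]
                &{ok,done,data} ‖ +{ok,done,data}  ✓ same labels
                  [ok]
                    Z ‖ Z  ✓
                  [done]
                    Z ‖ Z  ✓
                  [data]
                    Z ‖ Z  ✓

YES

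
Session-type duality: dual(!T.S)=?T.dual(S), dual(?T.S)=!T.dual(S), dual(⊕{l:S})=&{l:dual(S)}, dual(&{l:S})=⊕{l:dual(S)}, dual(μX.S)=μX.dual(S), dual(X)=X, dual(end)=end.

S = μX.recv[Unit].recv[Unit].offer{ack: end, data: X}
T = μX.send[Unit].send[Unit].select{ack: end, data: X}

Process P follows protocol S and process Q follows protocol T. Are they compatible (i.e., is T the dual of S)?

YES

μX | μX  ✓ (binder kept)
  recv[Unit] | send[Unit]  ✓
    recv[Unit] | send[Unit]  ✓
      offer{ack,data} | select{ack,data}  ✓ label sets agree
        • ack:
          end | end  ✓
        • data:
          X | X  ✓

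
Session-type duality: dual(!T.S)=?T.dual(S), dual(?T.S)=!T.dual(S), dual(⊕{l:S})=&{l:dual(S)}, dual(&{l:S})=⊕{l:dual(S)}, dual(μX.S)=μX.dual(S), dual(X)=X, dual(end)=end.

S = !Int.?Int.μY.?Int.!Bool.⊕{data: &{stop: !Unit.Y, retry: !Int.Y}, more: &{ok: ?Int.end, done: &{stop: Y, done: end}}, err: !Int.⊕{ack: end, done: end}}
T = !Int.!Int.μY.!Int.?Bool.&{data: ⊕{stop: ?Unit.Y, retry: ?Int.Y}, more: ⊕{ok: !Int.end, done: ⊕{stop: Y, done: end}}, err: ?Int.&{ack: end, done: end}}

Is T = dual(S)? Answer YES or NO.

NO

!Int | !Int  ✗ same direction on both sides — not dual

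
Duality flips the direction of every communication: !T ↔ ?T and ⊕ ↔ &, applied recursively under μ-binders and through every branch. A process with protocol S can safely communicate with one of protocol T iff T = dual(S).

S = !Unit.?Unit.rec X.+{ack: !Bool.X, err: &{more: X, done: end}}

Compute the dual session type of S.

!Unit → ?Unit
  ?Unit → !Unit
    rec X → rec X  (rec unchanged)
      +{ack,err} → &{ack,err}  (select→offer)
        case ack:
          !Bool → ?Bool
            X self-dual
        case err:
          &{more,done} → +{more,done}  (&→⊕)
            case more:
              X self-dual
            case done:
              end self-dual

?Unit.!Unit.rec X.&{ack: ?Bool.X, err: +{more: X, done: end}}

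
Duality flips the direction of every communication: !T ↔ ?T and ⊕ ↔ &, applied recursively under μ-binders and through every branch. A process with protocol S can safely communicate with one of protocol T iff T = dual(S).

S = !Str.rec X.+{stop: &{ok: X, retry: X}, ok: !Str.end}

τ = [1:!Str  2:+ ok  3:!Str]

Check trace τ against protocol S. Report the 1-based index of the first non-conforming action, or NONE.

@1 !Str  ✓  now at rec X.…
@2 + ok  ✓  now at !Str.end
@3 !Str  ✓  now at end
all 3 steps conform

NONE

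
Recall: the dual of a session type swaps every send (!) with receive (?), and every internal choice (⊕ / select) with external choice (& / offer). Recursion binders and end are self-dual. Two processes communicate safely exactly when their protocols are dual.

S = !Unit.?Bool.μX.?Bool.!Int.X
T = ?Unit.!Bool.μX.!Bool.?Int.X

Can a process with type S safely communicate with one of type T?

!Unit | ?Unit  ✓
  ?Bool | !Bool  ✓
    μX | μX  ✓ (μ self-dual)
      ?Bool | !Bool  ✓
        !Int | ?Int  ✓
          X | X  ✓

YES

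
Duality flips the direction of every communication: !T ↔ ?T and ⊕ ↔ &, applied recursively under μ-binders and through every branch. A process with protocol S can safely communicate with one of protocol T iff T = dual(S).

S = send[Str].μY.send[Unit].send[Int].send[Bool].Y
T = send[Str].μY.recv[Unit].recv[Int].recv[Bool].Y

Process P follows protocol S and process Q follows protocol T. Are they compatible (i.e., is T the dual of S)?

NO

send[Str] vs send[Str]  ✗ same direction on both sides — not dual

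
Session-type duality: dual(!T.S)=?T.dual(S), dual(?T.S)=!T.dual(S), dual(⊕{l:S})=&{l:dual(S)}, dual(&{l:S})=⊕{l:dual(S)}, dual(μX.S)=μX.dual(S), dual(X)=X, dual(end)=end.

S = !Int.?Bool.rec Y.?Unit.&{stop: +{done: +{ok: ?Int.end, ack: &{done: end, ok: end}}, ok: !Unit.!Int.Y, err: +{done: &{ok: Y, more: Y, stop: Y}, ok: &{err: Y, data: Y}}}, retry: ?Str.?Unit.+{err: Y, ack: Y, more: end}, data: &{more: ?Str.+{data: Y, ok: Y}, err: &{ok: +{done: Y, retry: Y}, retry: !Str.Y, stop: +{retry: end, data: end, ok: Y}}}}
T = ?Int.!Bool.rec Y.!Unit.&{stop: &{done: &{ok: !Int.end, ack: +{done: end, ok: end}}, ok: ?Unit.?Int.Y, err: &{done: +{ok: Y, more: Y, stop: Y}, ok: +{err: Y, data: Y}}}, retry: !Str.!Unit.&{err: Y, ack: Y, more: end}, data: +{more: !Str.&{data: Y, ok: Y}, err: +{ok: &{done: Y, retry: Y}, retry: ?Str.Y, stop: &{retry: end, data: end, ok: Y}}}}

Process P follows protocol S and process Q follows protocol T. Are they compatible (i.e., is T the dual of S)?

NO

!Int ‖ ?Int  ✓
  ?Bool ‖ !Bool  ✓
    rec Y ‖ rec Y  ✓ (μ self-dual)
      ?Unit ‖ !Unit  ✓
        &{stop,retry,data} ‖ &{stop,retry,data}  ✗ choice polarity not flipped — not dual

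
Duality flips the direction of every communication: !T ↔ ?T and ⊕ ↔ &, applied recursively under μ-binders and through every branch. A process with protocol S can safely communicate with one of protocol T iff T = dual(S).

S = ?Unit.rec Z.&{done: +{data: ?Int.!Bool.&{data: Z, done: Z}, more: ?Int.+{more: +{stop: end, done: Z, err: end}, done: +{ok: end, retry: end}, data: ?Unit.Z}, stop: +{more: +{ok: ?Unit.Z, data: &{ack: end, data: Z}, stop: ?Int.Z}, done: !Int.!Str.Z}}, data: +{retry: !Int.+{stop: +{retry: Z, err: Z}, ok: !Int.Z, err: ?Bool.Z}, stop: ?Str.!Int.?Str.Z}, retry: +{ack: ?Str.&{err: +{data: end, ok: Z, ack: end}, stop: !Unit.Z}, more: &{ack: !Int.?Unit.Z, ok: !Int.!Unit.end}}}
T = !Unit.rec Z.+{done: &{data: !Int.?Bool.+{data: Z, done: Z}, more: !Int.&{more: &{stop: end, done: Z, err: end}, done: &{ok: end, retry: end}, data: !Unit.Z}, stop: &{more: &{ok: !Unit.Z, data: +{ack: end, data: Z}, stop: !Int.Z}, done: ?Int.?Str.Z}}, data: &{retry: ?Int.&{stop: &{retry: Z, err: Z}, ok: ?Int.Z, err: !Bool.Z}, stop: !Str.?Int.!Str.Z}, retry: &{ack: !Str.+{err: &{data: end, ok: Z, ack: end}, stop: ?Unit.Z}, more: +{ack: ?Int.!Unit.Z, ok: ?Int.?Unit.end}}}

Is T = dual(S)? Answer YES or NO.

?Unit | !Unit  ok
  rec Z | rec Z  ok (μ self-dual)
    &{done,data,retry} | +{done,data,retry}  ok label sets agree
      case done:
        +{data,more,stop} | &{data,more,stop}  ok label sets agree
          case data:
            ?Int | !Int  ok
              !Bool | ?Bool  ok
                &{data,done} | +{data,done}  ok label sets agree
                  case data:
                    Z | Z  ok
                  case done:
                    Z | Z  ok
          case more:
            ?Int | !Int  ok
              +{more,done,data} | &{more,done,data}  ok label sets agree
                case more:
                  +{stop,done,err} | &{stop,done,err}  ok label sets agree
                    case stop:
                      end | end  ok
                    case done:
                      Z | Z  ok
                    case err:
                      end | end  ok
                case done:
                  +{ok,retry} | &{ok,retry}  ok label sets agree
                    case ok:
                      end | end  ok
                    case retry:
                      end | end  ok
                case data:
                  ?Unit | !Unit  ok
                    Z | Z  ok
          case stop:
            +{more,done} | &{more,done}  ok label sets agree
              case more:
                +{ok,data,stop} | &{ok,data,stop}  ok label sets agree
                  case ok:
                    ?Unit | !Unit  ok
                      Z | Z  ok
                  case data:
                    &{ack,data} | +{ack,data}  ok label sets agree
                      case ack:
                        end | end  ok
                      case data:
                        Z | Z  ok
                  case stop:
                    ?Int | !Int  ok
                      Z | Z  ok
              case done:
                !Int | ?Int  ok
                  !Str | ?Str  ok
                    Z | Z  ok
      case data:
        +{retry,stop} | &{retry,stop}  ok label sets agree
          case retry:
            !Int | ?Int  ok
              +{stop,ok,err} | &{stop,ok,err}  ok label sets agree
                case stop:
                  +{retry,err} | &{retry,err}  ok label sets agree
                    case retry:
                      Z | Z  ok
                    case err:
                      Z | Z  ok
                case ok:
                  !Int | ?Int  ok
                    Z | Z  ok
                case err:
                  ?Bool | !Bool  ok
                    Z | Z  ok
          case stop:
            ?Str | !Str  ok
              !Int | ?Int  ok
                ?Str | !Str  ok
                  Z | Z  ok
      case retry:
        +{ack,more} | &{ack,more}  ok label sets agree
          case ack:
            ?Str | !Str  ok
              &{err,stop} | +{err,stop}  ok label sets agree
                case err:
                  +{data,ok,ack} | &{data,ok,ack}  ok label sets agree
                    case data:
                      end | end  ok
                    case ok:
                      Z | Z  ok
                    case ack:
                      end | end  ok
                case stop:
                  !Unit | ?Unit  ok
                    Z | Z  ok
          case more:
            &{ack,ok} | +{ack,ok}  ok label sets agree
              case ack:
                !Int | ?Int  ok
                  ?Unit | !Unit  ok
                    Z | Z  ok
              case ok:
                !Int | ?Int  ok
                  !Unit | ?Unit  ok
                    end | end  ok

YES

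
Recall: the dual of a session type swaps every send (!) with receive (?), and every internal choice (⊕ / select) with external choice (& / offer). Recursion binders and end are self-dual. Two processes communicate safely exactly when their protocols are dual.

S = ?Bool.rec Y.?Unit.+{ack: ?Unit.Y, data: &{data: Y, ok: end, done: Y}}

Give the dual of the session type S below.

!Bool.rec Y.!Unit.&{ack: !Unit.Y, data: +{data: Y, ok: end, done: Y}}

?Bool → !Bool
  rec Y → rec Y  (μ self-dual)
    ?Unit → !Unit
      +{ack,data} → &{ack,data}  (select→offer)
        • ack:
          ?Unit → !Unit
            Y self-dual
        • data:
          &{data,ok,done} → +{data,ok,done}  (offer→select)
            • data:
              Y self-dual
            • ok:
              end self-dual
            • done:
              Y self-dual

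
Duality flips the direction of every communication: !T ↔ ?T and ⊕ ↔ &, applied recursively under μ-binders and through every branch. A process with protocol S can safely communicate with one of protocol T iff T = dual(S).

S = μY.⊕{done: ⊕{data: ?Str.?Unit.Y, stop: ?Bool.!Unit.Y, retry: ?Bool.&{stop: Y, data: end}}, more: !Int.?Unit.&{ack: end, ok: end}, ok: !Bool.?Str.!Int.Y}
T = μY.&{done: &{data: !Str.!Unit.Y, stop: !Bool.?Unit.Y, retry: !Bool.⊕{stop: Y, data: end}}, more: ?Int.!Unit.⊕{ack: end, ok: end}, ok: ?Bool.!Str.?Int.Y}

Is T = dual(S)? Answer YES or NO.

μY vs μY  ok (μ self-dual)
  ⊕{done,more,ok} vs &{done,more,ok}  ok labels match
    case done:
      ⊕{data,stop,retry} vs &{data,stop,retry}  ok labels match
        case data:
          ?Str vs !Str  ok
            ?Unit vs !Unit  ok
              Y vs Y  ok
        case stop:
          ?Bool vs !Bool  ok
            !Unit vs ?Unit  ok
              Y vs Y  ok
        case retry:
          ?Bool vs !Bool  ok
            &{stop,data} vs ⊕{stop,data}  ok labels match
              case stop:
                Y vs Y  ok
              case data:
                end vs end  ok
    case more:
      !Int vs ?Int  ok
        ?Unit vs !Unit  ok
          &{ack,ok} vs ⊕{ack,ok}  ok labels match
            case ack:
              end vs end  ok
            case ok:
              end vs end  ok
    case ok:
      !Bool vs ?Bool  ok
        ?Str vs !Str  ok
          !Int vs ?Int  ok
            Y vs Y  ok

YES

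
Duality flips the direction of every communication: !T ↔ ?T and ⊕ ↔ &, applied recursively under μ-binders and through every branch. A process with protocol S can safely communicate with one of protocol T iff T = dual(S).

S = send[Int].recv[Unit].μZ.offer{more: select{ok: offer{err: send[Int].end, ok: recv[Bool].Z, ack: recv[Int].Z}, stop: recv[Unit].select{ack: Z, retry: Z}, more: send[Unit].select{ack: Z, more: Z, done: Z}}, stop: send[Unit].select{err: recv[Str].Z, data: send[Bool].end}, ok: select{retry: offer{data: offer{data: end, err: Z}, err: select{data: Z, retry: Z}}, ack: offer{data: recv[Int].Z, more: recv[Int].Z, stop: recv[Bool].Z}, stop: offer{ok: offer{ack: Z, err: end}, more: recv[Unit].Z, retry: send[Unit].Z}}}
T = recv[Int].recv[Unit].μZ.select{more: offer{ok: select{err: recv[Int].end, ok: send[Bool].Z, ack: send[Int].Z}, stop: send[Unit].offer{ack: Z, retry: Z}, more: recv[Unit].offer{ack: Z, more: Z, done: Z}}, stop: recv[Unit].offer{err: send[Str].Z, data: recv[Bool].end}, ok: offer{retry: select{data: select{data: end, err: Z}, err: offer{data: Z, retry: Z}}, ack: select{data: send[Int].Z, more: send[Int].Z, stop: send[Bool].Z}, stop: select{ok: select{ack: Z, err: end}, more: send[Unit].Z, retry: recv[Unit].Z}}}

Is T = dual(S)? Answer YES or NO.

send[Int] ‖ recv[Int]  match
  recv[Unit] ‖ recv[Unit]  ✗ same direction on both sides — not dual

NO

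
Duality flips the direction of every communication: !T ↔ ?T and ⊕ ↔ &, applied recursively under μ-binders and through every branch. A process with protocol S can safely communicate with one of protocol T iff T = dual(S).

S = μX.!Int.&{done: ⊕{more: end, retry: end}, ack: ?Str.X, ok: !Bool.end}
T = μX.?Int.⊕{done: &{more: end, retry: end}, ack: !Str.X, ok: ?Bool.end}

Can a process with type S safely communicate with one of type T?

μX ‖ μX  ok (μ self-dual)
  !Int ‖ ?Int  ok
    &{done,ack,ok} ‖ ⊕{done,ack,ok}  ok label sets agree
      case done:
        ⊕{more,retry} ‖ &{more,retry}  ok label sets agree
          case more:
            end ‖ end  ok
          case retry:
            end ‖ end  ok
      case ack:
        ?Str ‖ !Str  ok
          X ‖ X  ok
      case ok:
        !Bool ‖ ?Bool  ok
          end ‖ end  ok

YES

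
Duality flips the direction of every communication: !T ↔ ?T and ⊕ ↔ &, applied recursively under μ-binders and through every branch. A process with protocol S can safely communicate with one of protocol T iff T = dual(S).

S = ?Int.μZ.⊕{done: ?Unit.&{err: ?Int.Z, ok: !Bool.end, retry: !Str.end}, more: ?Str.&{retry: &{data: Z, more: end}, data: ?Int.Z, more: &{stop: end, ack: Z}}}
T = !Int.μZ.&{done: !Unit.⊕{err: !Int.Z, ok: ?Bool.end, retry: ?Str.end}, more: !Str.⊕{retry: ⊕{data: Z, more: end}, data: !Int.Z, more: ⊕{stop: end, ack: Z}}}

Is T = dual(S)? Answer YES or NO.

?Int | !Int  match
  μZ | μZ  match (binder kept)
    ⊕{done,more} | &{done,more}  match label sets agree
      • done:
        ?Unit | !Unit  match
          &{err,ok,retry} | ⊕{err,ok,retry}  match label sets agree
            • err:
              ?Int | !Int  match
                Z | Z  match
            • ok:
              !Bool | ?Bool  match
                end | end  match
            • retry:
              !Str | ?Str  match
                end | end  match
      • more:
        ?Str | !Str  match
          &{retry,data,more} | ⊕{retry,data,more}  match label sets agree
            • retry:
              &{data,more} | ⊕{data,more}  match label sets agree
                • data:
                  Z | Z  match
                • more:
                  end | end  match
            • data:
              ?Int | !Int  match
                Z | Z  match
            • more:
              &{stop,ack} | ⊕{stop,ack}  match label sets agree
                • stop:
                  end | end  match
                • ack:
                  Z | Z  match

YES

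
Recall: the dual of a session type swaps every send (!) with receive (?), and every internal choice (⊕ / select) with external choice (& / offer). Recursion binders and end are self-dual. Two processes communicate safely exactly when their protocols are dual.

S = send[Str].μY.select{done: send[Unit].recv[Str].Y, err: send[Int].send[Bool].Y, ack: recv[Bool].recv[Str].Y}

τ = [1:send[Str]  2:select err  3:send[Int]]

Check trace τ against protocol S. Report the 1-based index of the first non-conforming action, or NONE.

@1 send[Str]  match  cont: μY.…
@2 select err  match  cont: send[Int].send[Bool].μY.…
@3 send[Int]  match  cont: send[Bool].μY.…
τ conforms to S (length 3)

NONE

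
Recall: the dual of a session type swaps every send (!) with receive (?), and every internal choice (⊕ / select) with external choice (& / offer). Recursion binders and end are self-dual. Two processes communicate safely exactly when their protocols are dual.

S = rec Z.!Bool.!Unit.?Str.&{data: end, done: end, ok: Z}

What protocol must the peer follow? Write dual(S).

rec Z ↦ rec Z  (μ self-dual)
  !Bool ↦ ?Bool
    !Unit ↦ ?Unit
      ?Str ↦ !Str
        &{data,done,ok} ↦ +{data,done,ok}  (&→⊕)
          case data:
            end ↦ end
          case done:
            end ↦ end
          case ok:
            Z ↦ Z

rec Z.?Bool.?Unit.!Str.+{data: end, done: end, ok: Z}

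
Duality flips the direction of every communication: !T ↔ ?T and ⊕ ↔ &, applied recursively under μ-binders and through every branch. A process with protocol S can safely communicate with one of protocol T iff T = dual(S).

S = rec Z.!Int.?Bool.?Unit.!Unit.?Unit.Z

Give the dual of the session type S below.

rec Z ↦ rec Z  (rec unchanged)
  !Int ↦ ?Int
    ?Bool ↦ !Bool
      ?Unit ↦ !Unit
        !Unit ↦ ?Unit
          ?Unit ↦ !Unit
            Z ↦ Z

rec Z.?Int.!Bool.!Unit.?Unit.!Unit.Z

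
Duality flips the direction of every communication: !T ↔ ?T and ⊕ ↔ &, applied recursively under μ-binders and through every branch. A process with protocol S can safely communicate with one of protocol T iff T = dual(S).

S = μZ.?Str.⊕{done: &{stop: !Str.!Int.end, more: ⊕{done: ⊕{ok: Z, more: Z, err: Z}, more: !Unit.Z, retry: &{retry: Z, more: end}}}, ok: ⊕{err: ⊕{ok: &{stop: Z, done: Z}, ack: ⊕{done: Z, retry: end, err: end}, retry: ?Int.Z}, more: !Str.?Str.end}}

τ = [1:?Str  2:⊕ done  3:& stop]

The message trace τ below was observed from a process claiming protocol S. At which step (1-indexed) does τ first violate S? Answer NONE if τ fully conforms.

[1] ?Str  ok  residual = ⊕{done: &{stop: !Str.!Int.end, more: ⊕{done: ⊕{ok: μZ.…, more: μZ.…, err: μZ.…}, more: !Unit.μZ.…, retry: &{retry: μZ.…, more: end}}}, ok: ⊕{err: ⊕{ok: &{stop: μZ.…, done: μZ.…}, ack: ⊕{done: μZ.…, retry: end, err: end}, retry: ?Int.μZ.…}, more: !Str.?Str.end}}
[2] ⊕ done  ok  residual = &{stop: !Str.!Int.end, more: ⊕{done: ⊕{ok: μZ.…, more: μZ.…, err: μZ.…}, more: !Unit.μZ.…, retry: &{retry: μZ.…, more: end}}}
[3] & stop  ok  residual = !Str.!Int.end
τ conforms to S (length 3)

NONE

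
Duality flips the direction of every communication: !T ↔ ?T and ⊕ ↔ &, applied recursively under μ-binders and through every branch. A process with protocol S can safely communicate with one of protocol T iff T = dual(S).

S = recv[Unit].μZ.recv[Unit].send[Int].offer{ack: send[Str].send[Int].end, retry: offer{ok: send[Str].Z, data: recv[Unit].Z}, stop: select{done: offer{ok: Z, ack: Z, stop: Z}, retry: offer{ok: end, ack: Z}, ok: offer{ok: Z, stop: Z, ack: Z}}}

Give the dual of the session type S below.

send[Unit].μZ.send[Unit].recv[Int].select{ack: recv[Str].recv[Int].end, retry: select{ok: recv[Str].Z, data: send[Unit].Z}, stop: offer{done: select{ok: Z, ack: Z, stop: Z}, retry: select{ok: end, ack: Z}, ok: select{ok: Z, stop: Z, ack: Z}}}

recv[Unit] = send[Unit]
  μZ = μZ  (rec unchanged)
    recv[Unit] = send[Unit]
      send[Int] = recv[Int]
        offer{ack,retry,stop} = select{ack,retry,stop}  (&→⊕)
          • ack:
            send[Str] = recv[Str]
              send[Int] = recv[Int]
                end ↦ end
          • retry:
            offer{ok,data} = select{ok,data}  (&→⊕)
              • ok:
                send[Str] = recv[Str]
                  Z ↦ Z
              • data:
                recv[Unit] = send[Unit]
                  Z ↦ Z
          • stop:
            select{done,retry,ok} = offer{done,retry,ok}  (⊕→&)
              • done:
                offer{ok,ack,stop} = select{ok,ack,stop}  (&→⊕)
                  • ok:
                    Z ↦ Z
                  • ack:
                    Z ↦ Z
                  • stop:
                    Z ↦ Z
              • retry:
                offer{ok,ack} = select{ok,ack}  (&→⊕)
                  • ok:
                    end ↦ end
                  • ack:
                    Z ↦ Z
              • ok:
                offer{ok,stop,ack} = select{ok,stop,ack}  (&→⊕)
                  • ok:
                    Z ↦ Z
                  • stop:
                    Z ↦ Z
                  • ack:
                    Z ↦ Z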